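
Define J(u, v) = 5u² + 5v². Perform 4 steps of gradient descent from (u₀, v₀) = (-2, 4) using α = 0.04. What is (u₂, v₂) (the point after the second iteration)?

∇J = (10u, 10v)
(u₁, v₁) = (-2, 4) − 0.04·(-20, 40) = (-1.2, 2.4)
(u₂, v₂) = (-1.2, 2.4) − 0.04·(-12, 24) = (-0.72, 1.44)

(-0.72, 1.44)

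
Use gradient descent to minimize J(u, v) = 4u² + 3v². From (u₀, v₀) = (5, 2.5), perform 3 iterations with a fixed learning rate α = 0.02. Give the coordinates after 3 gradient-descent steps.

(2.96352, 1.70368)

∇J = (8u, 6v)
Step 1: at (5, 2.5), ∇J = (40, 15) → (5, 2.5) − 0.02·(40, 15) = (4.2, 2.2)
Step 2: at (4.2, 2.2), ∇J = (33.6, 13.2) → (4.2, 2.2) − 0.02·(33.6, 13.2) = (3.528, 1.936)
Step 3: at (3.528, 1.936), ∇J = (28.224, 11.616) → (3.528, 1.936) − 0.02·(28.224, 11.616) = (2.96352, 1.70368)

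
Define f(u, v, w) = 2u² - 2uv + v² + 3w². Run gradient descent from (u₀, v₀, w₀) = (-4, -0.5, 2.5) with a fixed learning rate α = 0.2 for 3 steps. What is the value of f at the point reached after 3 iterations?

∇f = (4u - 2v, -2u + 2v, 6w)
(u₁, v₁, w₁) = (-4, -0.5, 2.5) − 0.2·(-15, 7, 15) = (-1, -1.9, -0.5)
(u₂, v₂, w₂) = (-1, -1.9, -0.5) − 0.2·(-0.2, -1.8, -3) = (-0.96, -1.54, 0.1)
(u₃, v₃, w₃) = (-0.96, -1.54, 0.1) − 0.2·(-0.76, -1.16, 0.6) = (-0.808, -1.308, -0.02)
f(-0.808, -1.308, -0.02) = 0.904064

0.904064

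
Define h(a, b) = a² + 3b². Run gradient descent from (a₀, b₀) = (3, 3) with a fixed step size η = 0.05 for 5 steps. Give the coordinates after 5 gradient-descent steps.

∇h = (2a, 6b)
(a₁, b₁) = (3, 3) − 0.05·(6, 18) = (2.7, 2.1)
(a₂, b₂) = (2.7, 2.1) − 0.05·(5.4, 12.6) = (2.43, 1.47)
(a₃, b₃) = (2.43, 1.47) − 0.05·(4.86, 8.82) = (2.187, 1.029)
(a₄, b₄) = (2.187, 1.029) − 0.05·(4.374, 6.174) = (1.9683, 0.7203)
(a₅, b₅) = (1.9683, 0.7203) − 0.05·(3.9366, 4.3218) = (1.77147, 0.50421)

(1.77147, 0.50421)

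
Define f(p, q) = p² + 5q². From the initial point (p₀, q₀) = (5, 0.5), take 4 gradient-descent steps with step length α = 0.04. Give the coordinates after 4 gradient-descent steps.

∇f = (2p, 10q)
Step 1: at (5, 0.5), ∇f = (10, 5) → (5, 0.5) − 0.04·(10, 5) = (4.6, 0.3)
Step 2: at (4.6, 0.3), ∇f = (9.2, 3) → (4.6, 0.3) − 0.04·(9.2, 3) = (4.232, 0.18)
Step 3: at (4.232, 0.18), ∇f = (8.464, 1.8) → (4.232, 0.18) − 0.04·(8.464, 1.8) = (3.89344, 0.108)
Step 4: at (3.89344, 0.108), ∇f = (7.78688, 1.08) → (3.89344, 0.108) − 0.04·(7.78688, 1.08) = (3.5819648, 0.0648)

(3.5819648, 0.0648)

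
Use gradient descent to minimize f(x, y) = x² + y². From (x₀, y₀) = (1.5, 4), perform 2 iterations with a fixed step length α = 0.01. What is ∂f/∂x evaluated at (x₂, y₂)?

2.8812

∇f = (2x, 2y)
Step 1: at (1.5, 4), ∇f = (3, 8) → (1.5, 4) − 0.01·(3, 8) = (1.47, 3.92)
Step 2: at (1.47, 3.92), ∇f = (2.94, 7.84) → (1.47, 3.92) − 0.01·(2.94, 7.84) = (1.4406, 3.8416)
∂f/∂x at (1.4406, 3.8416) = 2.8812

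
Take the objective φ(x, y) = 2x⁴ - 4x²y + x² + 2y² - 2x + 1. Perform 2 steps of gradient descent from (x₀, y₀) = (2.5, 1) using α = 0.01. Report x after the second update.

1.31999296

∇φ = (8x³ - 8xy + 2x - 2, -4x² + 4y)
Step 1: at (2.5, 1), ∇φ = (108, -21) → (2.5, 1) − 0.01·(108, -21) = (1.42, 1.21)
Step 2: at (1.42, 1.21), ∇φ = (10.000704, -3.2256) → (1.42, 1.21) − 0.01·(10.000704, -3.2256) = (1.31999296, 1.242256)
x = 1.31999296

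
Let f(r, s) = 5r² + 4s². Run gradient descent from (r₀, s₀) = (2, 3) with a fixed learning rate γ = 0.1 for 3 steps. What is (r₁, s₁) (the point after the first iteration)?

∇f = (10r, 8s)
(r₁, s₁) = (2, 3) − 0.1·(20, 24) = (0, 0.6)

(0, 0.6)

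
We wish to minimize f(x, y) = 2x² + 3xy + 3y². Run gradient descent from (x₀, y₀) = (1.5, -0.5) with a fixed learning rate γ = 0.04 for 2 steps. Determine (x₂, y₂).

(1.176, -0.584)

∇f = (4x + 3y, 3x + 6y)
Step 1: at (1.5, -0.5), ∇f = (4.5, 1.5) → (1.5, -0.5) − 0.04·(4.5, 1.5) = (1.32, -0.56)
Step 2: at (1.32, -0.56), ∇f = (3.6, 0.6) → (1.32, -0.56) − 0.04·(3.6, 0.6) = (1.176, -0.584)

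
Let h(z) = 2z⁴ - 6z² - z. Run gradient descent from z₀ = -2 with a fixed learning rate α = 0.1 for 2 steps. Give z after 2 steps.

h′(z) = 8z³ - 12z - 1
Step 1: h′(-2) = -41; z₁ = -2 − 0.1·(-41) = 2.1
Step 2: h′(2.1) = 47.888; z₂ = 2.1 − 0.1·47.888 = -2.6888

-2.6888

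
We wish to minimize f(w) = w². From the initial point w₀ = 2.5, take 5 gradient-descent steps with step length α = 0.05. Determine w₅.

f′(w) = 2w
w₁ = 2.5 − 0.05·5 = 2.25
w₂ = 2.25 − 0.05·4.5 = 2.025
w₃ = 2.025 − 0.05·4.05 = 1.8225
w₄ = 1.8225 − 0.05·3.645 = 1.64025
w₅ = 1.64025 − 0.05·3.2805 = 1.476225

1.476225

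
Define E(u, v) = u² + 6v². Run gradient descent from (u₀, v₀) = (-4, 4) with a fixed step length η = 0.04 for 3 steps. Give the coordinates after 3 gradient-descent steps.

(-3.114752, 0.562432)

∇E = (2u, 12v)
(u₁, v₁) = (-4, 4) − 0.04·(-8, 48) = (-3.68, 2.08)
(u₂, v₂) = (-3.68, 2.08) − 0.04·(-7.36, 24.96) = (-3.3856, 1.0816)
(u₃, v₃) = (-3.3856, 1.0816) − 0.04·(-6.7712, 12.9792) = (-3.114752, 0.562432)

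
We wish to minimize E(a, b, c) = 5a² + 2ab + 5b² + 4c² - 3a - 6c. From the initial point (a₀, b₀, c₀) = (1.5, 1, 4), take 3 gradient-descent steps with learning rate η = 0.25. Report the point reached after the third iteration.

∇E = (10a + 2b - 3, 2a + 10b, 8c - 6)
Step 1: at (1.5, 1, 4), ∇E = (14, 13, 26) → (1.5, 1, 4) − 0.25·(14, 13, 26) = (-2, -2.25, -2.5)
Step 2: at (-2, -2.25, -2.5), ∇E = (-27.5, -26.5, -26) → (-2, -2.25, -2.5) − 0.25·(-27.5, -26.5, -26) = (4.875, 4.375, 4)
Step 3: at (4.875, 4.375, 4), ∇E = (54.5, 53.5, 26) → (4.875, 4.375, 4) − 0.25·(54.5, 53.5, 26) = (-8.75, -9, -2.5)

(-8.75, -9, -2.5)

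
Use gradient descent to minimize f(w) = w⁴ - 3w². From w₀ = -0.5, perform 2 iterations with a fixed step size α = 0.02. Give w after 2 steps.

f′(w) = 4w³ - 6w
Step 1: f′(-0.5) = 2.5; w₁ = -0.5 − 0.02·2.5 = -0.55
Step 2: f′(-0.55) = 2.6345; w₂ = -0.55 − 0.02·2.6345 = -0.60269

-0.60269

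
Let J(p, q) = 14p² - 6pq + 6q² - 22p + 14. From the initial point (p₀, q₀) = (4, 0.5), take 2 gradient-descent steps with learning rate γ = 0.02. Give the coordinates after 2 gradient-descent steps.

(1.5376, 0.9248)

∇J = (28p - 6q - 22, -6p + 12q)
Step 1: at (4, 0.5), ∇J = (87, -18) → (4, 0.5) − 0.02·(87, -18) = (2.26, 0.86)
Step 2: at (2.26, 0.86), ∇J = (36.12, -3.24) → (2.26, 0.86) − 0.02·(36.12, -3.24) = (1.5376, 0.9248)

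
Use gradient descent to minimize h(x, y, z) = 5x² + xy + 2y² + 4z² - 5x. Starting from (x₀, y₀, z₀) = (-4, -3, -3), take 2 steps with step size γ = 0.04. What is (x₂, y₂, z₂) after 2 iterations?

∇h = (10x + y - 5, x + 4y, 8z)
(x₁, y₁, z₁) = (-4, -3, -3) − 0.04·(-48, -16, -24) = (-2.08, -2.36, -2.04)
(x₂, y₂, z₂) = (-2.08, -2.36, -2.04) − 0.04·(-28.16, -11.52, -16.32) = (-0.9536, -1.8992, -1.3872)

(-0.9536, -1.8992, -1.3872)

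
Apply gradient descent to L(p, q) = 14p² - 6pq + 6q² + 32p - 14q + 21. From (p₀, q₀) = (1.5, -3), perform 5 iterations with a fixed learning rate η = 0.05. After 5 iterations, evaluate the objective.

∇L = (28p - 6q + 32, -6p + 12q - 14)
Step 1: at (1.5, -3), ∇L = (92, -59) → (1.5, -3) − 0.05·(92, -59) = (-3.1, -0.05)
Step 2: at (-3.1, -0.05), ∇L = (-54.5, 4) → (-3.1, -0.05) − 0.05·(-54.5, 4) = (-0.375, -0.25)
Step 3: at (-0.375, -0.25), ∇L = (23, -14.75) → (-0.375, -0.25) − 0.05·(23, -14.75) = (-1.525, 0.4875)
Step 4: at (-1.525, 0.4875), ∇L = (-13.625, 1) → (-1.525, 0.4875) − 0.05·(-13.625, 1) = (-0.84375, 0.4375)
Step 5: at (-0.84375, 0.4375), ∇L = (5.75, -3.6875) → (-0.84375, 0.4375) − 0.05·(5.75, -3.6875) = (-1.13125, 0.621875)
L(-1.13125, 0.621875) = 0.55126953125

0.55126953125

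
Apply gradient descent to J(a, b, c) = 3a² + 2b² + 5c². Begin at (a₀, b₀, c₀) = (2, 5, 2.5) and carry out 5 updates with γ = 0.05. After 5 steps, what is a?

∇J = (6a, 4b, 10c)
(a₁, b₁, c₁) = (2, 5, 2.5) − 0.05·(12, 20, 25) = (1.4, 4, 1.25)
(a₂, b₂, c₂) = (1.4, 4, 1.25) − 0.05·(8.4, 16, 12.5) = (0.98, 3.2, 0.625)
(a₃, b₃, c₃) = (0.98, 3.2, 0.625) − 0.05·(5.88, 12.8, 6.25) = (0.686, 2.56, 0.3125)
(a₄, b₄, c₄) = (0.686, 2.56, 0.3125) − 0.05·(4.116, 10.24, 3.125) = (0.4802, 2.048, 0.15625)
(a₅, b₅, c₅) = (0.4802, 2.048, 0.15625) − 0.05·(2.8812, 8.192, 1.5625) = (0.33614, 1.6384, 0.078125)
a = 0.33614

0.33614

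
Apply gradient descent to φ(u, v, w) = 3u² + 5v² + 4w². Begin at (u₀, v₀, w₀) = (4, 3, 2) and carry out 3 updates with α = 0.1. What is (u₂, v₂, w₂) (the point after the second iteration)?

∇φ = (6u, 10v, 8w)
Step 1: at (4, 3, 2), ∇φ = (24, 30, 16) → (4, 3, 2) − 0.1·(24, 30, 16) = (1.6, 0, 0.4)
Step 2: at (1.6, 0, 0.4), ∇φ = (9.6, 0, 3.2) → (1.6, 0, 0.4) − 0.1·(9.6, 0, 3.2) = (0.64, 0, 0.08)

(0.64, 0, 0.08)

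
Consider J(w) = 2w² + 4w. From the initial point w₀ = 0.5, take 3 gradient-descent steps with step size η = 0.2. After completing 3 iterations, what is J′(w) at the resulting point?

J′(w) = 4w + 4
w₁ = 0.5 − 0.2·6 = -0.7
w₂ = -0.7 − 0.2·1.2 = -0.94
w₃ = -0.94 − 0.2·0.24 = -0.988
J′(w) at (-0.988) = 0.048

0.048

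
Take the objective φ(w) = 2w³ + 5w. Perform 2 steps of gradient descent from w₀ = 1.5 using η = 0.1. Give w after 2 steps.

φ′(w) = 6w² + 5
Step 1: φ′(1.5) = 18.5; w₁ = 1.5 − 0.1·18.5 = -0.35
Step 2: φ′(-0.35) = 5.735; w₂ = -0.35 − 0.1·5.735 = -0.9235

-0.9235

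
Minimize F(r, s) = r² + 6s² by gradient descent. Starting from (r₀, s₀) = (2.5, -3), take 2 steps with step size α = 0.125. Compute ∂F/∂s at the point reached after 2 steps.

-9

∇F = (2r, 12s)
Step 1: at (2.5, -3), ∇F = (5, -36) → (2.5, -3) − 0.125·(5, -36) = (1.875, 1.5)
Step 2: at (1.875, 1.5), ∇F = (3.75, 18) → (1.875, 1.5) − 0.125·(3.75, 18) = (1.40625, -0.75)
∂F/∂s at (1.40625, -0.75) = -9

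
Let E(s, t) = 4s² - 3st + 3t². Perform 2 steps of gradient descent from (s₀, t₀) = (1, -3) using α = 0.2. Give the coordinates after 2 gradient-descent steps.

∇E = (8s - 3t, -3s + 6t)
Step 1: at (1, -3), ∇E = (17, -21) → (1, -3) − 0.2·(17, -21) = (-2.4, 1.2)
Step 2: at (-2.4, 1.2), ∇E = (-22.8, 14.4) → (-2.4, 1.2) − 0.2·(-22.8, 14.4) = (2.16, -1.68)

(2.16, -1.68)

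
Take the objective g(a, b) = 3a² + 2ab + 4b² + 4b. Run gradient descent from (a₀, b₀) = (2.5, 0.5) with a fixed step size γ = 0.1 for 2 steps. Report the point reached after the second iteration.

∇g = (6a + 2b, 2a + 8b + 4)
Step 1: at (2.5, 0.5), ∇g = (16, 13) → (2.5, 0.5) − 0.1·(16, 13) = (0.9, -0.8)
Step 2: at (0.9, -0.8), ∇g = (3.8, -0.6) → (0.9, -0.8) − 0.1·(3.8, -0.6) = (0.52, -0.74)

(0.52, -0.74)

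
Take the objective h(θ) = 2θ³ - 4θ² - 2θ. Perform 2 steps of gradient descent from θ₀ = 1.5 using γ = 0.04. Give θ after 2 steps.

1.531904

h′(θ) = 6θ² - 8θ - 2
Step 1: h′(1.5) = -0.5; θ₁ = 1.5 − 0.04·(-0.5) = 1.52
Step 2: h′(1.52) = -0.2976; θ₂ = 1.52 − 0.04·(-0.2976) = 1.531904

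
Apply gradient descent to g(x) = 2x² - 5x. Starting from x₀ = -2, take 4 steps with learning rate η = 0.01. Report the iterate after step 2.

-1.7452

g′(x) = 4x - 5
x₁ = -2 − 0.01·(-13) = -1.87
x₂ = -1.87 − 0.01·(-12.48) = -1.7452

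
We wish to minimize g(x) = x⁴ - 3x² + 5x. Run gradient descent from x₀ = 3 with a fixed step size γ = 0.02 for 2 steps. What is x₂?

g′(x) = 4x³ - 6x + 5
x₁ = 3 − 0.02·95 = 1.1
x₂ = 1.1 − 0.02·3.724 = 1.02552

1.02552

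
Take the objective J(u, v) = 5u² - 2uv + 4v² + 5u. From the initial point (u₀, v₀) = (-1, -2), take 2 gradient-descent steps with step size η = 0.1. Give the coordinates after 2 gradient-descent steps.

∇J = (10u - 2v + 5, -2u + 8v)
Step 1: at (-1, -2), ∇J = (-1, -14) → (-1, -2) − 0.1·(-1, -14) = (-0.9, -0.6)
Step 2: at (-0.9, -0.6), ∇J = (-2.8, -3) → (-0.9, -0.6) − 0.1·(-2.8, -3) = (-0.62, -0.3)

(-0.62, -0.3)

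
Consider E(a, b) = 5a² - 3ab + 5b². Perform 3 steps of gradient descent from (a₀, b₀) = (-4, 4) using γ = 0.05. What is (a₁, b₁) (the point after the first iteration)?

∇E = (10a - 3b, -3a + 10b)
Step 1: at (-4, 4), ∇E = (-52, 52) → (-4, 4) − 0.05·(-52, 52) = (-1.4, 1.4)

(-1.4, 1.4)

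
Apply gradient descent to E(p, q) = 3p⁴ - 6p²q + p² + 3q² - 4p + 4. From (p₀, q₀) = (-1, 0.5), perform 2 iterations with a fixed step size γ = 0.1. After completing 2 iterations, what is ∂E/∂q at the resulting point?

∇E = (12p³ - 12pq + 2p - 4, -6p² + 6q)
(p₁, q₁) = (-1, 0.5) − 0.1·(-12, -3) = (0.2, 0.8)
(p₂, q₂) = (0.2, 0.8) − 0.1·(-5.424, 4.56) = (0.7424, 0.344)
∂E/∂q at (0.7424, 0.344) = -1.24294656

-1.24294656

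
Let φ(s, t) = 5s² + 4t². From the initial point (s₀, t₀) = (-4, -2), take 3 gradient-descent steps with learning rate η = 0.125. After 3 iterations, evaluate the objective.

0.01953125

∇φ = (10s, 8t)
Step 1: at (-4, -2), ∇φ = (-40, -16) → (-4, -2) − 0.125·(-40, -16) = (1, 0)
Step 2: at (1, 0), ∇φ = (10, 0) → (1, 0) − 0.125·(10, 0) = (-0.25, 0)
Step 3: at (-0.25, 0), ∇φ = (-2.5, 0) → (-0.25, 0) − 0.125·(-2.5, 0) = (0.0625, 0)
φ(0.0625, 0) = 0.01953125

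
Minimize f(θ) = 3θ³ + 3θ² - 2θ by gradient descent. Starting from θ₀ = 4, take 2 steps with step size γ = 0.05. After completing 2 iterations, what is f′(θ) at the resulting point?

1065.73417225

f′(θ) = 9θ² + 6θ - 2
Step 1: f′(4) = 166; θ₁ = 4 − 0.05·166 = -4.3
Step 2: f′(-4.3) = 138.61; θ₂ = -4.3 − 0.05·138.61 = -11.2305
f′(θ) at (-11.2305) = 1065.73417225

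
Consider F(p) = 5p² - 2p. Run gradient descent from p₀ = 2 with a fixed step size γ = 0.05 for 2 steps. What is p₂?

0.65

F′(p) = 10p - 2
Step 1: F′(2) = 18; p₁ = 2 − 0.05·18 = 1.1
Step 2: F′(1.1) = 9; p₂ = 1.1 − 0.05·9 = 0.65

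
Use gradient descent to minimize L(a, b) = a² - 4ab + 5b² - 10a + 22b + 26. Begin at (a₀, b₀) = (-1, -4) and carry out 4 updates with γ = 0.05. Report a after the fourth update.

∇L = (2a - 4b - 10, -4a + 10b + 22)
(a₁, b₁) = (-1, -4) − 0.05·(4, -14) = (-1.2, -3.3)
(a₂, b₂) = (-1.2, -3.3) − 0.05·(0.8, -6.2) = (-1.24, -2.99)
(a₃, b₃) = (-1.24, -2.99) − 0.05·(-0.52, -2.94) = (-1.214, -2.843)
(a₄, b₄) = (-1.214, -2.843) − 0.05·(-1.056, -1.574) = (-1.1612, -2.7643)
a = -1.1612

-1.1612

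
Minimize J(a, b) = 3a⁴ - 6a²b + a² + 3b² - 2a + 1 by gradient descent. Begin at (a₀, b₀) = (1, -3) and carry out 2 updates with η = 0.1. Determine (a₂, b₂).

∇J = (12a³ - 12ab + 2a - 2, -6a² + 6b)
Step 1: at (1, -3), ∇J = (48, -24) → (1, -3) − 0.1·(48, -24) = (-3.8, -0.6)
Step 2: at (-3.8, -0.6), ∇J = (-695.424, -90.24) → (-3.8, -0.6) − 0.1·(-695.424, -90.24) = (65.7424, 8.424)

(65.7424, 8.424)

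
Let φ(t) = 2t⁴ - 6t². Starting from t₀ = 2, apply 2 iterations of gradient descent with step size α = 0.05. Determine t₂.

0

φ′(t) = 8t³ - 12t
t₁ = 2 − 0.05·40 = 0
t₂ = 0 − 0.05·0 = 0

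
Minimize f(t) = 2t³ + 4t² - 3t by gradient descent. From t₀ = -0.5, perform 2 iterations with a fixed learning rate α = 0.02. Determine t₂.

-0.285852

f′(t) = 6t² + 8t - 3
t₁ = -0.5 − 0.02·(-5.5) = -0.39
t₂ = -0.39 − 0.02·(-5.2074) = -0.285852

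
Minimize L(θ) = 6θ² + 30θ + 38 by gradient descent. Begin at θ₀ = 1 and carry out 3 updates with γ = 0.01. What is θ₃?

L′(θ) = 12θ + 30
θ₁ = 1 − 0.01·42 = 0.58
θ₂ = 0.58 − 0.01·36.96 = 0.2104
θ₃ = 0.2104 − 0.01·32.5248 = -0.114848

-0.114848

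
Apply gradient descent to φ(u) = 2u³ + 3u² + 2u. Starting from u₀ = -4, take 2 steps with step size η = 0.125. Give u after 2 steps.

φ′(u) = 6u² + 6u + 2
u₁ = -4 − 0.125·74 = -13.25
u₂ = -13.25 − 0.125·975.875 = -135.234375

-135.234375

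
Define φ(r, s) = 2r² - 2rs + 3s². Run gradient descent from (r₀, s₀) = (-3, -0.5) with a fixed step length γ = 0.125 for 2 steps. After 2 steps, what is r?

∇φ = (4r - 2s, -2r + 6s)
Step 1: at (-3, -0.5), ∇φ = (-11, 3) → (-3, -0.5) − 0.125·(-11, 3) = (-1.625, -0.875)
Step 2: at (-1.625, -0.875), ∇φ = (-4.75, -2) → (-1.625, -0.875) − 0.125·(-4.75, -2) = (-1.03125, -0.625)
r = -1.03125

-1.03125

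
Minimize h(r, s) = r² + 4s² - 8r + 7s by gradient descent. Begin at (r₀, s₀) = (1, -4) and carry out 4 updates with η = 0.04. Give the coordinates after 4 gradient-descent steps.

(1.85082112, -1.543168)

∇h = (2r - 8, 8s + 7)
Step 1: at (1, -4), ∇h = (-6, -25) → (1, -4) − 0.04·(-6, -25) = (1.24, -3)
Step 2: at (1.24, -3), ∇h = (-5.52, -17) → (1.24, -3) − 0.04·(-5.52, -17) = (1.4608, -2.32)
Step 3: at (1.4608, -2.32), ∇h = (-5.0784, -11.56) → (1.4608, -2.32) − 0.04·(-5.0784, -11.56) = (1.663936, -1.8576)
Step 4: at (1.663936, -1.8576), ∇h = (-4.672128, -7.8608) → (1.663936, -1.8576) − 0.04·(-4.672128, -7.8608) = (1.85082112, -1.543168)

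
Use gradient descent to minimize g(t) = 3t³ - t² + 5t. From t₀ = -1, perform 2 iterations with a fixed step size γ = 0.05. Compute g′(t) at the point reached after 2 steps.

g′(t) = 9t² - 2t + 5
t₁ = -1 − 0.05·16 = -1.8
t₂ = -1.8 − 0.05·37.76 = -3.688
g′(t) at (-3.688) = 134.788096

134.788096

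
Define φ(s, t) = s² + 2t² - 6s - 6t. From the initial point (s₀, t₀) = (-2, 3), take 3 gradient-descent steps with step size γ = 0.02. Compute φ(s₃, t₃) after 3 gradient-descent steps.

8.797542248448

∇φ = (2s - 6, 4t - 6)
Step 1: at (-2, 3), ∇φ = (-10, 6) → (-2, 3) − 0.02·(-10, 6) = (-1.8, 2.88)
Step 2: at (-1.8, 2.88), ∇φ = (-9.6, 5.52) → (-1.8, 2.88) − 0.02·(-9.6, 5.52) = (-1.608, 2.7696)
Step 3: at (-1.608, 2.7696), ∇φ = (-9.216, 5.0784) → (-1.608, 2.7696) − 0.02·(-9.216, 5.0784) = (-1.42368, 2.668032)
φ(-1.42368, 2.668032) = 8.797542248448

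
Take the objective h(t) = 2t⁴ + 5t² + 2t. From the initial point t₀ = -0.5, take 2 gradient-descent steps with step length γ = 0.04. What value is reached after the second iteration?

-0.27142272

h′(t) = 8t³ + 10t + 2
Step 1: h′(-0.5) = -4; t₁ = -0.5 − 0.04·(-4) = -0.34
Step 2: h′(-0.34) = -1.714432; t₂ = -0.34 − 0.04·(-1.714432) = -0.27142272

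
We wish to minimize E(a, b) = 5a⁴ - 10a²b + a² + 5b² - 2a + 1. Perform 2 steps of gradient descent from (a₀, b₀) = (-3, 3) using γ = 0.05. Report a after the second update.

∇E = (20a³ - 20ab + 2a - 2, -10a² + 10b)
(a₁, b₁) = (-3, 3) − 0.05·(-368, -60) = (15.4, 6)
(a₂, b₂) = (15.4, 6) − 0.05·(71226.08, -2311.6) = (-3545.904, 121.58)
a = -3545.904

-3545.904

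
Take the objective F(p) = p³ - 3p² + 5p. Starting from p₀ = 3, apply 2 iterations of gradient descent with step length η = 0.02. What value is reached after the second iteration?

2.502496

F′(p) = 3p² - 6p + 5
p₁ = 3 − 0.02·14 = 2.72
p₂ = 2.72 − 0.02·10.8752 = 2.502496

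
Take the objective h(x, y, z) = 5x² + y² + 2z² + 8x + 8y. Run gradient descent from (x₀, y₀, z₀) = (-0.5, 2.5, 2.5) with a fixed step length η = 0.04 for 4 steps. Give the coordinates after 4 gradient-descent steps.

∇h = (10x + 8, 2y + 8, 4z)
(x₁, y₁, z₁) = (-0.5, 2.5, 2.5) − 0.04·(3, 13, 10) = (-0.62, 1.98, 2.1)
(x₂, y₂, z₂) = (-0.62, 1.98, 2.1) − 0.04·(1.8, 11.96, 8.4) = (-0.692, 1.5016, 1.764)
(x₃, y₃, z₃) = (-0.692, 1.5016, 1.764) − 0.04·(1.08, 11.0032, 7.056) = (-0.7352, 1.061472, 1.48176)
(x₄, y₄, z₄) = (-0.7352, 1.061472, 1.48176) − 0.04·(0.648, 10.122944, 5.92704) = (-0.76112, 0.65655424, 1.2446784)

(-0.76112, 0.65655424, 1.2446784)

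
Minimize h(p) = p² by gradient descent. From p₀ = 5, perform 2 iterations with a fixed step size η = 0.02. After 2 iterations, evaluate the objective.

h′(p) = 2p
Step 1: h′(5) = 10; p₁ = 5 − 0.02·10 = 4.8
Step 2: h′(4.8) = 9.6; p₂ = 4.8 − 0.02·9.6 = 4.608
h(4.608) = 21.233664

21.233664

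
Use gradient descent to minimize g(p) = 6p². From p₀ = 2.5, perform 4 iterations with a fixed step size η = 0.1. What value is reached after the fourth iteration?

g′(p) = 12p
Step 1: g′(2.5) = 30; p₁ = 2.5 − 0.1·30 = -0.5
Step 2: g′(-0.5) = -6; p₂ = -0.5 − 0.1·(-6) = 0.1
Step 3: g′(0.1) = 1.2; p₃ = 0.1 − 0.1·1.2 = -0.02
Step 4: g′(-0.02) = -0.24; p₄ = -0.02 − 0.1·(-0.24) = 0.004

0.004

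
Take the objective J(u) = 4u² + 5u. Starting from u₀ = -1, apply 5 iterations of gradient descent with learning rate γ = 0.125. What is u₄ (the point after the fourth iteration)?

-0.625

J′(u) = 8u + 5
Step 1: J′(-1) = -3; u₁ = -1 − 0.125·(-3) = -0.625
Step 2: J′(-0.625) = 0; u₂ = -0.625 − 0.125·0 = -0.625
Step 3: J′(-0.625) = 0; u₃ = -0.625 − 0.125·0 = -0.625
Step 4: J′(-0.625) = 0; u₄ = -0.625 − 0.125·0 = -0.625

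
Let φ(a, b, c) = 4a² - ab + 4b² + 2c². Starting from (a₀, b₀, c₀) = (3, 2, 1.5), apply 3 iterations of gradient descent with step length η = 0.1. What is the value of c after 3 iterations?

0.324

∇φ = (8a - b, -a + 8b, 4c)
Step 1: at (3, 2, 1.5), ∇φ = (22, 13, 6) → (3, 2, 1.5) − 0.1·(22, 13, 6) = (0.8, 0.7, 0.9)
Step 2: at (0.8, 0.7, 0.9), ∇φ = (5.7, 4.8, 3.6) → (0.8, 0.7, 0.9) − 0.1·(5.7, 4.8, 3.6) = (0.23, 0.22, 0.54)
Step 3: at (0.23, 0.22, 0.54), ∇φ = (1.62, 1.53, 2.16) → (0.23, 0.22, 0.54) − 0.1·(1.62, 1.53, 2.16) = (0.068, 0.067, 0.324)
c = 0.324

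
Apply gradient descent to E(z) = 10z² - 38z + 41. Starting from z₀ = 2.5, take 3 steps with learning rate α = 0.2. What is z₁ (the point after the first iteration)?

0.1

E′(z) = 20z - 38
Step 1: E′(2.5) = 12; z₁ = 2.5 − 0.2·12 = 0.1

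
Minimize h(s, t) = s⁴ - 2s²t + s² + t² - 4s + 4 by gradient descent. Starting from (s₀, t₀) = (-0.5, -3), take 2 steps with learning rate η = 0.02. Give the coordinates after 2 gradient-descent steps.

∇h = (4s³ - 4st + 2s - 4, -2s² + 2t)
Step 1: at (-0.5, -3), ∇h = (-11.5, -6.5) → (-0.5, -3) − 0.02·(-11.5, -6.5) = (-0.27, -2.87)
Step 2: at (-0.27, -2.87), ∇h = (-7.718332, -5.8858) → (-0.27, -2.87) − 0.02·(-7.718332, -5.8858) = (-0.11563336, -2.752284)

(-0.11563336, -2.752284)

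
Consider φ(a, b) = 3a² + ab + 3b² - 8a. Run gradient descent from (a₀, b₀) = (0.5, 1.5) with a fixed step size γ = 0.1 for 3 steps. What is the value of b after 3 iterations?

-0.0545

∇φ = (6a + b - 8, a + 6b)
Step 1: at (0.5, 1.5), ∇φ = (-3.5, 9.5) → (0.5, 1.5) − 0.1·(-3.5, 9.5) = (0.85, 0.55)
Step 2: at (0.85, 0.55), ∇φ = (-2.35, 4.15) → (0.85, 0.55) − 0.1·(-2.35, 4.15) = (1.085, 0.135)
Step 3: at (1.085, 0.135), ∇φ = (-1.355, 1.895) → (1.085, 0.135) − 0.1·(-1.355, 1.895) = (1.2205, -0.0545)
b = -0.0545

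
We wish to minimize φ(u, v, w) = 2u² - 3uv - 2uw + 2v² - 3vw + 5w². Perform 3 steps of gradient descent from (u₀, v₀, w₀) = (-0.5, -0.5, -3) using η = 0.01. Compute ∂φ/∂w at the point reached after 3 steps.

∇φ = (4u - 3v - 2w, -3u + 4v - 3w, -2u - 3v + 10w)
Step 1: at (-0.5, -0.5, -3), ∇φ = (5.5, 8.5, -27.5) → (-0.5, -0.5, -3) − 0.01·(5.5, 8.5, -27.5) = (-0.555, -0.585, -2.725)
Step 2: at (-0.555, -0.585, -2.725), ∇φ = (4.985, 7.5, -24.385) → (-0.555, -0.585, -2.725) − 0.01·(4.985, 7.5, -24.385) = (-0.60485, -0.66, -2.48115)
Step 3: at (-0.60485, -0.66, -2.48115), ∇φ = (4.5229, 6.618, -21.6218) → (-0.60485, -0.66, -2.48115) − 0.01·(4.5229, 6.618, -21.6218) = (-0.650079, -0.72618, -2.264932)
∂φ/∂w at (-0.650079, -0.72618, -2.264932) = -19.170622

-19.170622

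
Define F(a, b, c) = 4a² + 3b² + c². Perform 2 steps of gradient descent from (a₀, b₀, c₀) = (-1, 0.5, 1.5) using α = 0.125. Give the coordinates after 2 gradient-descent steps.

(0, 0.03125, 0.84375)

∇F = (8a, 6b, 2c)
Step 1: at (-1, 0.5, 1.5), ∇F = (-8, 3, 3) → (-1, 0.5, 1.5) − 0.125·(-8, 3, 3) = (0, 0.125, 1.125)
Step 2: at (0, 0.125, 1.125), ∇F = (0, 0.75, 2.25) → (0, 0.125, 1.125) − 0.125·(0, 0.75, 2.25) = (0, 0.03125, 0.84375)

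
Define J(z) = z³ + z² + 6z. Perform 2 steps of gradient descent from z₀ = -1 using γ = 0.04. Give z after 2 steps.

-1.614208

J′(z) = 3z² + 2z + 6
Step 1: J′(-1) = 7; z₁ = -1 − 0.04·7 = -1.28
Step 2: J′(-1.28) = 8.3552; z₂ = -1.28 − 0.04·8.3552 = -1.614208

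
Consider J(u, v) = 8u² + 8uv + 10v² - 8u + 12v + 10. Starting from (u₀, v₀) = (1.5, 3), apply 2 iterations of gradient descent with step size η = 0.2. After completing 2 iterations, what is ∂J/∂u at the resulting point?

994.88

∇J = (16u + 8v - 8, 8u + 20v + 12)
Step 1: at (1.5, 3), ∇J = (40, 84) → (1.5, 3) − 0.2·(40, 84) = (-6.5, -13.8)
Step 2: at (-6.5, -13.8), ∇J = (-222.4, -316) → (-6.5, -13.8) − 0.2·(-222.4, -316) = (37.98, 49.4)
∂J/∂u at (37.98, 49.4) = 994.88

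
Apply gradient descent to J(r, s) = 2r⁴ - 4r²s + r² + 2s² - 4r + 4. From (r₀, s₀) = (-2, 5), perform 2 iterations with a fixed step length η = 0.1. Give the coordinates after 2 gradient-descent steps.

(5.4176, 5.896)

∇J = (8r³ - 8rs + 2r - 4, -4r² + 4s)
(r₁, s₁) = (-2, 5) − 0.1·(8, 4) = (-2.8, 4.6)
(r₂, s₂) = (-2.8, 4.6) − 0.1·(-82.176, -12.96) = (5.4176, 5.896)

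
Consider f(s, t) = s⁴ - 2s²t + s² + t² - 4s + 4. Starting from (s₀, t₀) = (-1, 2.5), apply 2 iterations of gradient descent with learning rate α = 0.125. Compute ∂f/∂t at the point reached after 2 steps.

∇f = (4s³ - 4st + 2s - 4, -2s² + 2t)
(s₁, t₁) = (-1, 2.5) − 0.125·(0, 3) = (-1, 2.125)
(s₂, t₂) = (-1, 2.125) − 0.125·(-1.5, 2.25) = (-0.8125, 1.84375)
∂f/∂t at (-0.8125, 1.84375) = 2.3671875

2.3671875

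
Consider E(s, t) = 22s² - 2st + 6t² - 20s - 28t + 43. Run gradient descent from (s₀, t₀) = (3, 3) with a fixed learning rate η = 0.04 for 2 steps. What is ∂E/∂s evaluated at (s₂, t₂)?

61.8656

∇E = (44s - 2t - 20, -2s + 12t - 28)
(s₁, t₁) = (3, 3) − 0.04·(106, 2) = (-1.24, 2.92)
(s₂, t₂) = (-1.24, 2.92) − 0.04·(-80.4, 9.52) = (1.976, 2.5392)
∂E/∂s at (1.976, 2.5392) = 61.8656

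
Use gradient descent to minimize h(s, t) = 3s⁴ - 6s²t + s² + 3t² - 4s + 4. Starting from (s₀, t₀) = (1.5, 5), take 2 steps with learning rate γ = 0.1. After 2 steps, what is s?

∇h = (12s³ - 12st + 2s - 4, -6s² + 6t)
(s₁, t₁) = (1.5, 5) − 0.1·(-50.5, 16.5) = (6.55, 3.35)
(s₂, t₂) = (6.55, 3.35) − 0.1·(3117.9265, -237.315) = (-305.24265, 27.0815)
s = -305.24265

-305.24265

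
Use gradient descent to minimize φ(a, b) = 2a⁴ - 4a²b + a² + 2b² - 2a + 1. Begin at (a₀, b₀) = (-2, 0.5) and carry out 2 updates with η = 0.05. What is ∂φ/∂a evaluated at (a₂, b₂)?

∇φ = (8a³ - 8ab + 2a - 2, -4a² + 4b)
(a₁, b₁) = (-2, 0.5) − 0.05·(-62, -14) = (1.1, 1.2)
(a₂, b₂) = (1.1, 1.2) − 0.05·(0.288, -0.04) = (1.0856, 1.202)
∂φ/∂a at (1.0856, 1.202) = -0.032655183872

-0.032655183872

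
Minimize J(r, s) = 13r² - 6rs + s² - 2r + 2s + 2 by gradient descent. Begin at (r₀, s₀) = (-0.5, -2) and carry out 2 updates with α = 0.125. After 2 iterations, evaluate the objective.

6.328125

∇J = (26r - 6s - 2, -6r + 2s + 2)
Step 1: at (-0.5, -2), ∇J = (-3, 1) → (-0.5, -2) − 0.125·(-3, 1) = (-0.125, -2.125)
Step 2: at (-0.125, -2.125), ∇J = (7.5, -1.5) → (-0.125, -2.125) − 0.125·(7.5, -1.5) = (-1.0625, -1.9375)
J(-1.0625, -1.9375) = 6.328125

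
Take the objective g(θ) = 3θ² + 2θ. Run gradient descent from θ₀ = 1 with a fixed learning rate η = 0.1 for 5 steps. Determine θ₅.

g′(θ) = 6θ + 2
Step 1: g′(1) = 8; θ₁ = 1 − 0.1·8 = 0.2
Step 2: g′(0.2) = 3.2; θ₂ = 0.2 − 0.1·3.2 = -0.12
Step 3: g′(-0.12) = 1.28; θ₃ = -0.12 − 0.1·1.28 = -0.248
Step 4: g′(-0.248) = 0.512; θ₄ = -0.248 − 0.1·0.512 = -0.2992
Step 5: g′(-0.2992) = 0.2048; θ₅ = -0.2992 − 0.1·0.2048 = -0.31968

-0.31968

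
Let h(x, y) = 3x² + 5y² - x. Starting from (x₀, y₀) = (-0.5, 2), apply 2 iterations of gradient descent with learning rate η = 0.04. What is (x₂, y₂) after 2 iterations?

∇h = (6x - 1, 10y)
(x₁, y₁) = (-0.5, 2) − 0.04·(-4, 20) = (-0.34, 1.2)
(x₂, y₂) = (-0.34, 1.2) − 0.04·(-3.04, 12) = (-0.2184, 0.72)

(-0.2184, 0.72)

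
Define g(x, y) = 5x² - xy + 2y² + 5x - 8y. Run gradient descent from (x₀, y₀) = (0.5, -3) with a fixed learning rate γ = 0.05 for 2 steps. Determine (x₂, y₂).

∇g = (10x - y + 5, -x + 4y - 8)
(x₁, y₁) = (0.5, -3) − 0.05·(13, -20.5) = (-0.15, -1.975)
(x₂, y₂) = (-0.15, -1.975) − 0.05·(5.475, -15.75) = (-0.42375, -1.1875)

(-0.42375, -1.1875)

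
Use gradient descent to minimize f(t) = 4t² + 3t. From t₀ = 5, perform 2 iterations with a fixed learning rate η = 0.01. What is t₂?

4.1744

f′(t) = 8t + 3
Step 1: f′(5) = 43; t₁ = 5 − 0.01·43 = 4.57
Step 2: f′(4.57) = 39.56; t₂ = 4.57 − 0.01·39.56 = 4.1744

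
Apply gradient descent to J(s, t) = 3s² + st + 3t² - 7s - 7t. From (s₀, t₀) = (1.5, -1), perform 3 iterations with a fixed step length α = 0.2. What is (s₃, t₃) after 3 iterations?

∇J = (6s + t - 7, s + 6t - 7)
(s₁, t₁) = (1.5, -1) − 0.2·(1, -11.5) = (1.3, 1.3)
(s₂, t₂) = (1.3, 1.3) − 0.2·(2.1, 2.1) = (0.88, 0.88)
(s₃, t₃) = (0.88, 0.88) − 0.2·(-0.84, -0.84) = (1.048, 1.048)

(1.048, 1.048)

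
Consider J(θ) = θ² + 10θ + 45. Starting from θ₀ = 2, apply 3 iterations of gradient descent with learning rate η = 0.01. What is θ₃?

1.588344

J′(θ) = 2θ + 10
θ₁ = 2 − 0.01·14 = 1.86
θ₂ = 1.86 − 0.01·13.72 = 1.7228
θ₃ = 1.7228 − 0.01·13.4456 = 1.588344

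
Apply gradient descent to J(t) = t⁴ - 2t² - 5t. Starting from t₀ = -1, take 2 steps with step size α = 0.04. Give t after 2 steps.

J′(t) = 4t³ - 4t - 5
t₁ = -1 − 0.04·(-5) = -0.8
t₂ = -0.8 − 0.04·(-3.848) = -0.64608

-0.64608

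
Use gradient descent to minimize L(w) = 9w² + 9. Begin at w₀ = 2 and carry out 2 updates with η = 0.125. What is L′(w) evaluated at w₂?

L′(w) = 18w
Step 1: L′(2) = 36; w₁ = 2 − 0.125·36 = -2.5
Step 2: L′(-2.5) = -45; w₂ = -2.5 − 0.125·(-45) = 3.125
L′(w) at (3.125) = 56.25

56.25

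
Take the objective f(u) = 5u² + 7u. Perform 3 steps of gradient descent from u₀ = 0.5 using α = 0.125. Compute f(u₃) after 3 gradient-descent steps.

f′(u) = 10u + 7
u₁ = 0.5 − 0.125·12 = -1
u₂ = -1 − 0.125·(-3) = -0.625
u₃ = -0.625 − 0.125·0.75 = -0.71875
f(-0.71875) = -2.4482421875

-2.4482421875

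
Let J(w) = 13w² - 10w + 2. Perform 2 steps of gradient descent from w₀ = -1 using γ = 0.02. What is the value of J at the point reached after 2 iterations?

1.39994368

J′(w) = 26w - 10
w₁ = -1 − 0.02·(-36) = -0.28
w₂ = -0.28 − 0.02·(-17.28) = 0.0656
J(0.0656) = 1.39994368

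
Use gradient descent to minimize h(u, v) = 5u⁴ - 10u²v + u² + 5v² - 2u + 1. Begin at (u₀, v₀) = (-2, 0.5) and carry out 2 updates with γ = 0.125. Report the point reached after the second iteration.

(-10517.0546875, 328.859375)

∇h = (20u³ - 20uv + 2u - 2, -10u² + 10v)
Step 1: at (-2, 0.5), ∇h = (-146, -35) → (-2, 0.5) − 0.125·(-146, -35) = (16.25, 4.875)
Step 2: at (16.25, 4.875), ∇h = (84266.4375, -2591.875) → (16.25, 4.875) − 0.125·(84266.4375, -2591.875) = (-10517.0546875, 328.859375)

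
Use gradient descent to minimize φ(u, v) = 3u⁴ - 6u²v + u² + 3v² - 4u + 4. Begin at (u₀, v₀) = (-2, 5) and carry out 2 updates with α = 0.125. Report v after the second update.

∇φ = (12u³ - 12uv + 2u - 4, -6u² + 6v)
(u₁, v₁) = (-2, 5) − 0.125·(16, 6) = (-4, 4.25)
(u₂, v₂) = (-4, 4.25) − 0.125·(-576, -70.5) = (68, 13.0625)
v = 13.0625

13.0625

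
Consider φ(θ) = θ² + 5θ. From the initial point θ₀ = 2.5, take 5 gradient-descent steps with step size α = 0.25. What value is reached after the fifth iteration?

φ′(θ) = 2θ + 5
θ₁ = 2.5 − 0.25·10 = 0
θ₂ = 0 − 0.25·5 = -1.25
θ₃ = -1.25 − 0.25·2.5 = -1.875
θ₄ = -1.875 − 0.25·1.25 = -2.1875
θ₅ = -2.1875 − 0.25·0.625 = -2.34375

-2.34375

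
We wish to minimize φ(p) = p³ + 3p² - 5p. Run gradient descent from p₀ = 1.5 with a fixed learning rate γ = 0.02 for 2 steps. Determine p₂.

φ′(p) = 3p² + 6p - 5
p₁ = 1.5 − 0.02·10.75 = 1.285
p₂ = 1.285 − 0.02·7.663675 = 1.1317265

1.1317265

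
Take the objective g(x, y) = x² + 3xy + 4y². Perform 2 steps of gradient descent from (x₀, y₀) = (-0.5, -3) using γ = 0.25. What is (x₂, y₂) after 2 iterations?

(-1.53125, -4.875)

∇g = (2x + 3y, 3x + 8y)
(x₁, y₁) = (-0.5, -3) − 0.25·(-10, -25.5) = (2, 3.375)
(x₂, y₂) = (2, 3.375) − 0.25·(14.125, 33) = (-1.53125, -4.875)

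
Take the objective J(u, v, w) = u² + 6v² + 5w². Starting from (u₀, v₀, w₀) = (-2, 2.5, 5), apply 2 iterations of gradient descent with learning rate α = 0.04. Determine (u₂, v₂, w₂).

∇J = (2u, 12v, 10w)
(u₁, v₁, w₁) = (-2, 2.5, 5) − 0.04·(-4, 30, 50) = (-1.84, 1.3, 3)
(u₂, v₂, w₂) = (-1.84, 1.3, 3) − 0.04·(-3.68, 15.6, 30) = (-1.6928, 0.676, 1.8)

(-1.6928, 0.676, 1.8)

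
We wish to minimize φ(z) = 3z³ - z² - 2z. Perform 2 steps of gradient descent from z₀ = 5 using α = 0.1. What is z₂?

φ′(z) = 9z² - 2z - 2
z₁ = 5 − 0.1·213 = -16.3
z₂ = -16.3 − 0.1·2421.81 = -258.481

-258.481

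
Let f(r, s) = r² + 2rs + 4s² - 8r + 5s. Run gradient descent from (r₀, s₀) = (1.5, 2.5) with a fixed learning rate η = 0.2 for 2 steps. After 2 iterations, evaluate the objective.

-12.4172

∇f = (2r + 2s - 8, 2r + 8s + 5)
(r₁, s₁) = (1.5, 2.5) − 0.2·(0, 28) = (1.5, -3.1)
(r₂, s₂) = (1.5, -3.1) − 0.2·(-11.2, -16.8) = (3.74, 0.26)
f(3.74, 0.26) = -12.4172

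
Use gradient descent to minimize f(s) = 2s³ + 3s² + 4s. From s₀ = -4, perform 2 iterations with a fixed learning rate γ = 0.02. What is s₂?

-8.594048

f′(s) = 6s² + 6s + 4
Step 1: f′(-4) = 76; s₁ = -4 − 0.02·76 = -5.52
Step 2: f′(-5.52) = 153.7024; s₂ = -5.52 − 0.02·153.7024 = -8.594048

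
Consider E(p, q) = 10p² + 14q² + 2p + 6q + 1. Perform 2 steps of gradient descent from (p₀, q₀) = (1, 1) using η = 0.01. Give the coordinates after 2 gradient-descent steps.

∇E = (20p + 2, 28q + 6)
Step 1: at (1, 1), ∇E = (22, 34) → (1, 1) − 0.01·(22, 34) = (0.78, 0.66)
Step 2: at (0.78, 0.66), ∇E = (17.6, 24.48) → (0.78, 0.66) − 0.01·(17.6, 24.48) = (0.604, 0.4152)

(0.604, 0.4152)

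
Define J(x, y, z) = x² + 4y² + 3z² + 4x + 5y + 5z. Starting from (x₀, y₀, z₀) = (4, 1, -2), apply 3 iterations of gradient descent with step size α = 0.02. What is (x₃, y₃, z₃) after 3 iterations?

(3.308416, 0.338144, -1.628384)

∇J = (2x + 4, 8y + 5, 6z + 5)
(x₁, y₁, z₁) = (4, 1, -2) − 0.02·(12, 13, -7) = (3.76, 0.74, -1.86)
(x₂, y₂, z₂) = (3.76, 0.74, -1.86) − 0.02·(11.52, 10.92, -6.16) = (3.5296, 0.5216, -1.7368)
(x₃, y₃, z₃) = (3.5296, 0.5216, -1.7368) − 0.02·(11.0592, 9.1728, -5.4208) = (3.308416, 0.338144, -1.628384)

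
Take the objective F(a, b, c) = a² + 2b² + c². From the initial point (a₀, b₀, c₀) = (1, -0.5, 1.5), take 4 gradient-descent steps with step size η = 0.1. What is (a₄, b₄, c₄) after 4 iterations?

(0.4096, -0.0648, 0.6144)

∇F = (2a, 4b, 2c)
(a₁, b₁, c₁) = (1, -0.5, 1.5) − 0.1·(2, -2, 3) = (0.8, -0.3, 1.2)
(a₂, b₂, c₂) = (0.8, -0.3, 1.2) − 0.1·(1.6, -1.2, 2.4) = (0.64, -0.18, 0.96)
(a₃, b₃, c₃) = (0.64, -0.18, 0.96) − 0.1·(1.28, -0.72, 1.92) = (0.512, -0.108, 0.768)
(a₄, b₄, c₄) = (0.512, -0.108, 0.768) − 0.1·(1.024, -0.432, 1.536) = (0.4096, -0.0648, 0.6144)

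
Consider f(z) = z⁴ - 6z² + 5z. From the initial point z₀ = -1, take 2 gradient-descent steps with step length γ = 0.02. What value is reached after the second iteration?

-1.50236992

f′(z) = 4z³ - 12z + 5
z₁ = -1 − 0.02·13 = -1.26
z₂ = -1.26 − 0.02·12.118496 = -1.50236992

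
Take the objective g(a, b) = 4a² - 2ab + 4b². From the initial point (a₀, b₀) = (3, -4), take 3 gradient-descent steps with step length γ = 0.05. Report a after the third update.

∇g = (8a - 2b, -2a + 8b)
(a₁, b₁) = (3, -4) − 0.05·(32, -38) = (1.4, -2.1)
(a₂, b₂) = (1.4, -2.1) − 0.05·(15.4, -19.6) = (0.63, -1.12)
(a₃, b₃) = (0.63, -1.12) − 0.05·(7.28, -10.22) = (0.266, -0.609)
a = 0.266

0.266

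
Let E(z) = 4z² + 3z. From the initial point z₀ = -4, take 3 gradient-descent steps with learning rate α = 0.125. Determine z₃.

E′(z) = 8z + 3
Step 1: E′(-4) = -29; z₁ = -4 − 0.125·(-29) = -0.375
Step 2: E′(-0.375) = 0; z₂ = -0.375 − 0.125·0 = -0.375
Step 3: E′(-0.375) = 0; z₃ = -0.375 − 0.125·0 = -0.375

-0.375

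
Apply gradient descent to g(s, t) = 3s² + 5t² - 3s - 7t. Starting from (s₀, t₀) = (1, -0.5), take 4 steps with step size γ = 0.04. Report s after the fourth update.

∇g = (6s - 3, 10t - 7)
Step 1: at (1, -0.5), ∇g = (3, -12) → (1, -0.5) − 0.04·(3, -12) = (0.88, -0.02)
Step 2: at (0.88, -0.02), ∇g = (2.28, -7.2) → (0.88, -0.02) − 0.04·(2.28, -7.2) = (0.7888, 0.268)
Step 3: at (0.7888, 0.268), ∇g = (1.7328, -4.32) → (0.7888, 0.268) − 0.04·(1.7328, -4.32) = (0.719488, 0.4408)
Step 4: at (0.719488, 0.4408), ∇g = (1.316928, -2.592) → (0.719488, 0.4408) − 0.04·(1.316928, -2.592) = (0.66681088, 0.54448)
s = 0.66681088

0.66681088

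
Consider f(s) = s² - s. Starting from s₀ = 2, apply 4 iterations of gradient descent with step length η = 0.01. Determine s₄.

1.88355224

f′(s) = 2s - 1
s₁ = 2 − 0.01·3 = 1.97
s₂ = 1.97 − 0.01·2.94 = 1.9406
s₃ = 1.9406 − 0.01·2.8812 = 1.911788
s₄ = 1.911788 − 0.01·2.823576 = 1.88355224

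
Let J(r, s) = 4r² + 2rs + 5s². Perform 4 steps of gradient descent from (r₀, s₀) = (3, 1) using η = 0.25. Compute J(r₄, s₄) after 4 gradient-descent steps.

3798.828125

∇J = (8r + 2s, 2r + 10s)
Step 1: at (3, 1), ∇J = (26, 16) → (3, 1) − 0.25·(26, 16) = (-3.5, -3)
Step 2: at (-3.5, -3), ∇J = (-34, -37) → (-3.5, -3) − 0.25·(-34, -37) = (5, 6.25)
Step 3: at (5, 6.25), ∇J = (52.5, 72.5) → (5, 6.25) − 0.25·(52.5, 72.5) = (-8.125, -11.875)
Step 4: at (-8.125, -11.875), ∇J = (-88.75, -135) → (-8.125, -11.875) − 0.25·(-88.75, -135) = (14.0625, 21.875)
J(14.0625, 21.875) = 3798.828125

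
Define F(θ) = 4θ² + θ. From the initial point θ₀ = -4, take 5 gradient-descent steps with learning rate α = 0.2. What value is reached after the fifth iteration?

0.17632

F′(θ) = 8θ + 1
Step 1: F′(-4) = -31; θ₁ = -4 − 0.2·(-31) = 2.2
Step 2: F′(2.2) = 18.6; θ₂ = 2.2 − 0.2·18.6 = -1.52
Step 3: F′(-1.52) = -11.16; θ₃ = -1.52 − 0.2·(-11.16) = 0.712
Step 4: F′(0.712) = 6.696; θ₄ = 0.712 − 0.2·6.696 = -0.6272
Step 5: F′(-0.6272) = -4.0176; θ₅ = -0.6272 − 0.2·(-4.0176) = 0.17632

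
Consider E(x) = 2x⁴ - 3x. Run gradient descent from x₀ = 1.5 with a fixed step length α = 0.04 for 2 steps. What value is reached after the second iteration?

E′(x) = 8x³ - 3
x₁ = 1.5 − 0.04·24 = 0.54
x₂ = 0.54 − 0.04·(-1.740288) = 0.60961152

0.60961152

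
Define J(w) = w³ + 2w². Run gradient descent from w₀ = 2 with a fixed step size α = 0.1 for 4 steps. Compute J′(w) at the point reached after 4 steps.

0

J′(w) = 3w² + 4w
Step 1: J′(2) = 20; w₁ = 2 − 0.1·20 = 0
Step 2: J′(0) = 0; w₂ = 0 − 0.1·0 = 0
Step 3: J′(0) = 0; w₃ = 0 − 0.1·0 = 0
Step 4: J′(0) = 0; w₄ = 0 − 0.1·0 = 0
J′(w) at (0) = 0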